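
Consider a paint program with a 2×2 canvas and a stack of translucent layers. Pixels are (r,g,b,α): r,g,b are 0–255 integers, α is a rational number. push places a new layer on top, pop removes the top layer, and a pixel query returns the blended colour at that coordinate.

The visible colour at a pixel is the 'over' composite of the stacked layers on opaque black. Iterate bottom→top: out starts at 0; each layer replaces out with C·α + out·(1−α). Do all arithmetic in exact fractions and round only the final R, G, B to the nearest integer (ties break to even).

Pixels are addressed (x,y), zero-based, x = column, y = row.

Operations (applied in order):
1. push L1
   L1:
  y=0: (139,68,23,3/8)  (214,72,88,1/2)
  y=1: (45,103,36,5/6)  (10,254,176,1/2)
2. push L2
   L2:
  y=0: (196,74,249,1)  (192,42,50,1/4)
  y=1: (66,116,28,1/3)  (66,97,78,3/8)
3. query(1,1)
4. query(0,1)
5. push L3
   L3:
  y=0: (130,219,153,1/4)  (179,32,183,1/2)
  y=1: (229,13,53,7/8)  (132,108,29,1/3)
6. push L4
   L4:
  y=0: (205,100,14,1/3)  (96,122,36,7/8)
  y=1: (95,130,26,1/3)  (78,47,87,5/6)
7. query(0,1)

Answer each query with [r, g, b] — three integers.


at x=1,y=1 over L1,L2:
L1 α=1/2: [5, 127, 88]
L2 α=3/8: [223/8, 463/4, 337/4]
= [28, 116, 84]

(0,1) stack=L1,L2; from [0,0,0]:
after L1 α=5/6: [75/2, 515/6, 30]
after L2 α=1/3: [47, 863/9, 88/3]
→ [47, 96, 29]

query (0,1) [L1,L2,L3,L4] — begin 0,0,0
+L1 (α=5/6) → [75/2, 515/6, 30]
+L2 (α=1/3) → [47, 863/9, 88/3]
+L3 (α=7/8) → [825/4, 841/36, 1201/24]
+L4 (α=1/3) → [1015/6, 3181/54, 1513/36]
= [169, 59, 42]


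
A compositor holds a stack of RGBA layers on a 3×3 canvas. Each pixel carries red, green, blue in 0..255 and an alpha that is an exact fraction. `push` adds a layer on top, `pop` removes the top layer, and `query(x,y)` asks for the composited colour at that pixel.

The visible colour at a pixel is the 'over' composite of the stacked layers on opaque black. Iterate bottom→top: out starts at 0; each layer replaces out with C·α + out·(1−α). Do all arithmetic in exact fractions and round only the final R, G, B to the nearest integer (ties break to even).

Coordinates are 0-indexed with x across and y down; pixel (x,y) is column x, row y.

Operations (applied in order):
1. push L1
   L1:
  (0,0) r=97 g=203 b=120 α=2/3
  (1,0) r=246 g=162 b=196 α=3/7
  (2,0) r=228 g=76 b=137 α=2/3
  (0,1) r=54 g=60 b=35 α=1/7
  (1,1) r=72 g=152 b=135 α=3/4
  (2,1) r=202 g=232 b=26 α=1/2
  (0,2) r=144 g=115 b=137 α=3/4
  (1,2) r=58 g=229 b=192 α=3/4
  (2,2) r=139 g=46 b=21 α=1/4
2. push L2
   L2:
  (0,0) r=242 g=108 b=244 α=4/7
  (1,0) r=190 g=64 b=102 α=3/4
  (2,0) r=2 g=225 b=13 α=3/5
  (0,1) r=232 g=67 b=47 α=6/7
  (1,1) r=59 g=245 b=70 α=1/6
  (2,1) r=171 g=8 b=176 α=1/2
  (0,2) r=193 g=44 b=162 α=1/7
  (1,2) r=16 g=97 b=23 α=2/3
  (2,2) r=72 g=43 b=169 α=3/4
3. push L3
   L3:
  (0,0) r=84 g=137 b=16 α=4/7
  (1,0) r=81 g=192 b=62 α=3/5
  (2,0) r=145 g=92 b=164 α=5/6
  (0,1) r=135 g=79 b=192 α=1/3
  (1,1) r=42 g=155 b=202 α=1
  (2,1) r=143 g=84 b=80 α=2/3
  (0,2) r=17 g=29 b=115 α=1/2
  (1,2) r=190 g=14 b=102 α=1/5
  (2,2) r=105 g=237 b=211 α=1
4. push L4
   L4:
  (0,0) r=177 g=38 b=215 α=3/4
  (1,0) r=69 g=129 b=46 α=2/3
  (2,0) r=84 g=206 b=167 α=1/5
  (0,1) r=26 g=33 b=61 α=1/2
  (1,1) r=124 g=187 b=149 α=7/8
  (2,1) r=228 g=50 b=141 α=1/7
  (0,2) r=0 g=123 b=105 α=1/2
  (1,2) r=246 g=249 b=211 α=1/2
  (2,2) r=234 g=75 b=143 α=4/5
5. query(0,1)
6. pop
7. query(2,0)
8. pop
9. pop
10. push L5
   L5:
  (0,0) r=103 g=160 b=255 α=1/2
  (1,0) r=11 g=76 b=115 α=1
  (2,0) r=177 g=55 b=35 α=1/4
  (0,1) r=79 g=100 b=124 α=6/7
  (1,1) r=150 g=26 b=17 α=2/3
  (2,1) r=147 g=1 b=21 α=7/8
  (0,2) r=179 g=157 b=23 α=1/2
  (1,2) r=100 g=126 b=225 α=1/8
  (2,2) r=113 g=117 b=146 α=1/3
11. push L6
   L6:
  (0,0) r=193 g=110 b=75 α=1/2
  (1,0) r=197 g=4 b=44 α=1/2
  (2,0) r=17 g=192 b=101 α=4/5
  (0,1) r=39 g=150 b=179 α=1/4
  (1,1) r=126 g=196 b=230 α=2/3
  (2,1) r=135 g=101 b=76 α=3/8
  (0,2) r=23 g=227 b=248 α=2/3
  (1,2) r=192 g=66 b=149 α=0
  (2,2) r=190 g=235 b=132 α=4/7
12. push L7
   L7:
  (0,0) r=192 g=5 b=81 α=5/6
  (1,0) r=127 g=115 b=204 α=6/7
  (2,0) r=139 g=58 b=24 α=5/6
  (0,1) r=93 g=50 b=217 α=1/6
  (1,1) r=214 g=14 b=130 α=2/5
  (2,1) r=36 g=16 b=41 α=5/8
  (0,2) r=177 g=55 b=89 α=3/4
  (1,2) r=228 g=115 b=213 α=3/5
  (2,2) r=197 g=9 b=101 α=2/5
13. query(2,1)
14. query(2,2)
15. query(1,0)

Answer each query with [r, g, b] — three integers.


at x=0,y=1 over L1,L2,L3,L4:
after L1 α=1/7: [54/7, 60/7, 5]
after L2 α=6/7: [9798/49, 2874/49, 41]
after L3 α=1/3: [8737/49, 9619/147, 274/3]
after L4 α=1/2: [10011/98, 7235/147, 457/6]
= [102, 49, 76]

(2,0) stack=L1,L2,L3; from [0,0,0]:
+L1 (α=2/3) → [152, 152/3, 274/3]
+L2 (α=3/5) → [62, 2329/15, 133/3]
+L3 (α=5/6) → [787/6, 9229/90, 2593/18]
= [131, 103, 144]

at x=2,y=1 over L1,L5,L6,L7:
+L1 (α=1/2) → [101, 116, 13]
+L5 (α=7/8) → [565/4, 123/8, 20]
+L6 (α=3/8) → [4445/32, 3039/64, 41]
+L7 (α=5/8) → [19095/256, 14237/512, 41]
= [75, 28, 41]

at x=2,y=2 over L1,L5,L6,L7:
L1 α=1/4: [139/4, 23/2, 21/4]
L5 α=1/3: [365/6, 140/3, 313/6]
L6 α=4/7: [1885/14, 1080/7, 1369/14]
L7 α=2/5: [11171/70, 3366/35, 1387/14]
→ [160, 96, 99]

query (1,0) [L1,L5,L6,L7] — begin 0,0,0
L1 α=3/7: [738/7, 486/7, 84]
L5 α=1: [11, 76, 115]
L6 α=1/2: [104, 40, 159/2]
L7 α=6/7: [866/7, 730/7, 2607/14]
→ [124, 104, 186]


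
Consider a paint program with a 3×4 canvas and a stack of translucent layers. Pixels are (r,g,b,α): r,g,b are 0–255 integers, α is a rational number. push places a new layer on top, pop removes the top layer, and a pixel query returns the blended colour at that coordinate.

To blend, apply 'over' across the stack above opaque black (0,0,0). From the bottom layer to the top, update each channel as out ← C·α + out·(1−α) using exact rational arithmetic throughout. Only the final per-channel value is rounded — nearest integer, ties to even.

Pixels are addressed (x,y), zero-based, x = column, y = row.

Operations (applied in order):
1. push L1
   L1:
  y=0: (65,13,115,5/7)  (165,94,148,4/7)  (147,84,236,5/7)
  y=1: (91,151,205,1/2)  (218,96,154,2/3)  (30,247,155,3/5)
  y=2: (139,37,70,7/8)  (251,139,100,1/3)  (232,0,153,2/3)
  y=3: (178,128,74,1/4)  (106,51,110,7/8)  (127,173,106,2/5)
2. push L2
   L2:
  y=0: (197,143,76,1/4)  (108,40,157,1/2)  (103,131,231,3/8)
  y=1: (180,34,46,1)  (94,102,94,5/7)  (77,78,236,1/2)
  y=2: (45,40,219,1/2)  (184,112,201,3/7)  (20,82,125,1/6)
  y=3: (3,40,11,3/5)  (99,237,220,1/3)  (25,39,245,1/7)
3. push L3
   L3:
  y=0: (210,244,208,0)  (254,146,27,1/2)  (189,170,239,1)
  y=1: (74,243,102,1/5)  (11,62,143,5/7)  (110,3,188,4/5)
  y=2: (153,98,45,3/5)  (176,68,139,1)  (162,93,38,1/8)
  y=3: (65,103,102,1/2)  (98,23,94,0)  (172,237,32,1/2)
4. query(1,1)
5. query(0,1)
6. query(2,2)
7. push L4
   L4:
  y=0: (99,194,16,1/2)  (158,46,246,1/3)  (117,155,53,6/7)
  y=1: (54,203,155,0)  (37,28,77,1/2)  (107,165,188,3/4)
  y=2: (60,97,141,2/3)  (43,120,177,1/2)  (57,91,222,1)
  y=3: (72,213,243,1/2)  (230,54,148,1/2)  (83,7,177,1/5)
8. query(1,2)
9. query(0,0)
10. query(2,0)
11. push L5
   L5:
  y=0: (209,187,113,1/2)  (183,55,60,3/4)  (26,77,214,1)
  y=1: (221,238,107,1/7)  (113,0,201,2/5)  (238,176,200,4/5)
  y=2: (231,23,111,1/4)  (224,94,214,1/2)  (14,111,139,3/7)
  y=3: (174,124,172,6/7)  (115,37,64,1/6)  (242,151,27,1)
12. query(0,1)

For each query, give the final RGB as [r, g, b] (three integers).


query (1,1) [L1,L2,L3] — begin 0,0,0
+L1 (α=2/3) → [436/3, 64, 308/3]
+L2 (α=5/7) → [326/3, 638/7, 2026/21]
+L3 (α=5/7) → [817/21, 3446/49, 19067/147]
→ [39, 70, 130]

query (0,1) [L1,L2,L3] — begin 0,0,0
L1 α=1/2: [91/2, 151/2, 205/2]
L2 α=1: [180, 34, 46]
L3 α=1/5: [794/5, 379/5, 286/5]
→ [159, 76, 57]

query (2,2) [L1,L2,L3] — begin 0,0,0
+L1 (α=2/3) → [464/3, 0, 102]
+L2 (α=1/6) → [1190/9, 41/3, 635/6]
+L3 (α=1/8) → [2447/18, 283/12, 4673/48]
= [136, 24, 97]

at x=1,y=2 over L1,L2,L3,L4:
+L1 (α=1/3) → [251/3, 139/3, 100/3]
+L2 (α=3/7) → [380/3, 1564/21, 2209/21]
+L3 (α=1) → [176, 68, 139]
+L4 (α=1/2) → [219/2, 94, 158]
→ [110, 94, 158]

(0,0) stack=L1,L2,L3,L4; from [0,0,0]:
+L1 (α=5/7) → [325/7, 65/7, 575/7]
+L2 (α=1/4) → [1177/14, 299/7, 2257/28]
+L3 (α=0) → [1177/14, 299/7, 2257/28]
+L4 (α=1/2) → [2563/28, 1657/14, 2705/56]
rounded: [92, 118, 48]

at x=2,y=0 over L1,L2,L3,L4:
after L1 α=5/7: [105, 60, 1180/7]
after L2 α=3/8: [417/4, 693/8, 10751/56]
after L3 α=1: [189, 170, 239]
after L4 α=6/7: [891/7, 1100/7, 557/7]
→ [127, 157, 80]

(0,1) stack=L1,L2,L3,L4,L5; from [0,0,0]:
+L1 (α=1/2) → [91/2, 151/2, 205/2]
+L2 (α=1) → [180, 34, 46]
+L3 (α=1/5) → [794/5, 379/5, 286/5]
+L4 (α=0) → [794/5, 379/5, 286/5]
+L5 (α=1/7) → [5869/35, 3464/35, 2251/35]
= [168, 99, 64]


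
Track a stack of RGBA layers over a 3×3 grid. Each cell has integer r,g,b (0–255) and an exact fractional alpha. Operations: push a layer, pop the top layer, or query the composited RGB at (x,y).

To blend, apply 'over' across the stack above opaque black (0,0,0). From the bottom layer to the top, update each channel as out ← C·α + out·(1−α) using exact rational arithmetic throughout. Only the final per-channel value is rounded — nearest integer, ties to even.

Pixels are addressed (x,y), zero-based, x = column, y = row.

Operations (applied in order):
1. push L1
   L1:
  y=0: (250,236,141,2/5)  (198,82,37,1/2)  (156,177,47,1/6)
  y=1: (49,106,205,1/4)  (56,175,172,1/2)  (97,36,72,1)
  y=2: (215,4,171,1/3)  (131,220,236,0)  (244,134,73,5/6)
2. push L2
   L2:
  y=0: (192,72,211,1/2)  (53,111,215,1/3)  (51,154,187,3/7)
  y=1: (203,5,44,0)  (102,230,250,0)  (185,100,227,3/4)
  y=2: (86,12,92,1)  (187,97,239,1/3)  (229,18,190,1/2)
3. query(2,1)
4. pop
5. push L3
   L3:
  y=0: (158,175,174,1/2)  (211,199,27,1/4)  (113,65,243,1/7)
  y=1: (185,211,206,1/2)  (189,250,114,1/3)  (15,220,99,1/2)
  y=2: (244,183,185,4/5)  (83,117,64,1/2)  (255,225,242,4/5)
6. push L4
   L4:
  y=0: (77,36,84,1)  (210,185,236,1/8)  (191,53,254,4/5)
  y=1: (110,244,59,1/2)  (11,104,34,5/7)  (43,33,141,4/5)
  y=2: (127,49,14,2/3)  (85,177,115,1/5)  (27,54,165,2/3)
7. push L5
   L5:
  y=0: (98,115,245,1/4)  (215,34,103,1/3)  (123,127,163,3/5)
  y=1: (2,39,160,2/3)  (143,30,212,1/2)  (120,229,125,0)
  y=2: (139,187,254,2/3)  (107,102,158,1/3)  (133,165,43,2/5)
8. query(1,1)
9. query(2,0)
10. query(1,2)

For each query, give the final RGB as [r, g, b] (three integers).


query (2,1) [L1,L2] — begin 0,0,0
L1 α=1: [97, 36, 72]
L2 α=3/4: [163, 84, 753/4]
rounded: [163, 84, 188]

query (1,1) [L1,L3,L4,L5] — begin 0,0,0
after L1 α=1/2: [28, 175/2, 86]
after L3 α=1/3: [245/3, 425/3, 286/3]
after L4 α=5/7: [655/21, 2410/21, 1082/21]
after L5 α=1/2: [1829/21, 1520/21, 2767/21]
→ [87, 72, 132]

at x=2,y=0 over L1,L3,L4,L5:
+L1 (α=1/6) → [26, 59/2, 47/6]
+L3 (α=1/7) → [269/7, 242/7, 290/7]
+L4 (α=4/5) → [5617/35, 1726/35, 7402/35]
+L5 (α=3/5) → [24149/175, 16787/175, 31919/175]
= [138, 96, 182]

at x=1,y=2 over L1,L3,L4,L5:
+L1 (α=0) → [0, 0, 0]
+L3 (α=1/2) → [83/2, 117/2, 32]
+L4 (α=1/5) → [251/5, 411/5, 243/5]
+L5 (α=1/3) → [1037/15, 444/5, 1276/15]
→ [69, 89, 85]


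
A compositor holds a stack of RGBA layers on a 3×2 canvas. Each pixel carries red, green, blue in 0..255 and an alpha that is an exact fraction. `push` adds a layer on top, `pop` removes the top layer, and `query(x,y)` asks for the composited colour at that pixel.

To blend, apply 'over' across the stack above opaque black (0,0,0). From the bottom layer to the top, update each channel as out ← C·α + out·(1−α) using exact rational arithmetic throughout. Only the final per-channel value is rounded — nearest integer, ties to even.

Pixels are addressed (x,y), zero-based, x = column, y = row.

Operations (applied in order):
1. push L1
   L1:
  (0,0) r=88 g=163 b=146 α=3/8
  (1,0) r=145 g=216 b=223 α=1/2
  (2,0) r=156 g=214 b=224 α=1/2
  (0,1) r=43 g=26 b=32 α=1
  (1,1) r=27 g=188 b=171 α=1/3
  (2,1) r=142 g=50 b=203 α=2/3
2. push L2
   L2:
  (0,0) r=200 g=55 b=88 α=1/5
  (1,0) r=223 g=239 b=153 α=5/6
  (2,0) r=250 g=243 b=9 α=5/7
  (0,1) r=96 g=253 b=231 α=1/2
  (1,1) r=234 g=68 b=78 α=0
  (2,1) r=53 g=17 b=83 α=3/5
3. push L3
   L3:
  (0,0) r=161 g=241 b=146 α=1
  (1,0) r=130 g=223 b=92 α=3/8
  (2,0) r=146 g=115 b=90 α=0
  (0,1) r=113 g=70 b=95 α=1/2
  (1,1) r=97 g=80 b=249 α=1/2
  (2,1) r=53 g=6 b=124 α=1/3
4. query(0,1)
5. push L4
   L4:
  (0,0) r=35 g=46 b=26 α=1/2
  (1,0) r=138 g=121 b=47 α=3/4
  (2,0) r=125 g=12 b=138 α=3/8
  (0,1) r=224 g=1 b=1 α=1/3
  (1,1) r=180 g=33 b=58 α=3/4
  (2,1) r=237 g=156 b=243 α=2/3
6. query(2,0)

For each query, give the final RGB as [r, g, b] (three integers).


(0,1) stack=L1,L2,L3; from [0,0,0]:
L1 α=1: [43, 26, 32]
L2 α=1/2: [139/2, 279/2, 263/2]
L3 α=1/2: [365/4, 419/4, 453/4]
= [91, 105, 113]

(2,0) stack=L1,L2,L3,L4; from [0,0,0]:
+L1 (α=1/2) → [78, 107, 112]
+L2 (α=5/7) → [1406/7, 1429/7, 269/7]
+L3 (α=0) → [1406/7, 1429/7, 269/7]
+L4 (α=3/8) → [9655/56, 7397/56, 4243/56]
rounded: [172, 132, 76]


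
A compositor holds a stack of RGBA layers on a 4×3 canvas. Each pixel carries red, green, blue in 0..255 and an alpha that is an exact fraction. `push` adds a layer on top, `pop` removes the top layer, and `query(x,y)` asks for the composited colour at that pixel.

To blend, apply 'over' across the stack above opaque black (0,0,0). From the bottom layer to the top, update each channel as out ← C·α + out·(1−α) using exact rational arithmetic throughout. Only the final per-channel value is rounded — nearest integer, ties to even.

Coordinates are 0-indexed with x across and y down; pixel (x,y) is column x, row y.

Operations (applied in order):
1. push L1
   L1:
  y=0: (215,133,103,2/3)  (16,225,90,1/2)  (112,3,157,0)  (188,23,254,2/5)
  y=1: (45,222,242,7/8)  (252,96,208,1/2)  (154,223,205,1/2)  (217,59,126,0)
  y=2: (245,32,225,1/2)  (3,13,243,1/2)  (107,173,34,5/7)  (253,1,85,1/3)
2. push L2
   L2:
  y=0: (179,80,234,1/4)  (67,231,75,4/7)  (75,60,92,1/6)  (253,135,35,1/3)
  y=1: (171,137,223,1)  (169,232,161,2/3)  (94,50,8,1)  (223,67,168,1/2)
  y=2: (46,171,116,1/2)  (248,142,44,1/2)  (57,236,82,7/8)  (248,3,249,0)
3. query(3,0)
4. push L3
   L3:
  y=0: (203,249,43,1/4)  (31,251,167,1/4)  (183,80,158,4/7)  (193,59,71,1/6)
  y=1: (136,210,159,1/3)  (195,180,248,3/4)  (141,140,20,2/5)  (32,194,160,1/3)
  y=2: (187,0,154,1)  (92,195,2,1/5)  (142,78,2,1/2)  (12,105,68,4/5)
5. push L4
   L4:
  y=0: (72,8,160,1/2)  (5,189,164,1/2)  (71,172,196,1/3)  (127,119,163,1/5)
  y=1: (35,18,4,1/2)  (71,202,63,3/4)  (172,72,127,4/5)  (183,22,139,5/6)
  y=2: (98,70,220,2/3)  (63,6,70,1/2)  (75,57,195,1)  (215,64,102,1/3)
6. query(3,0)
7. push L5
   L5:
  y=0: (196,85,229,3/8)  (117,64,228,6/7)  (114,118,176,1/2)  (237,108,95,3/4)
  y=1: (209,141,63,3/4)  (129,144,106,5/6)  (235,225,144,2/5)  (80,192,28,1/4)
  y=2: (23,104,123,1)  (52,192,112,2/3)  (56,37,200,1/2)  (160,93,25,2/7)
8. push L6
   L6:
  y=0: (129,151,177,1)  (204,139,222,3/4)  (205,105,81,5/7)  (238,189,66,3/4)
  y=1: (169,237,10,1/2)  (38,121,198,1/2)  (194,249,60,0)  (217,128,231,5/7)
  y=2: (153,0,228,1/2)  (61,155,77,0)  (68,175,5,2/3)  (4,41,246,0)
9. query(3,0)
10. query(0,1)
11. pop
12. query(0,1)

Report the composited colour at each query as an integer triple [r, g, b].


query (3,0) [L1,L2] — begin 0,0,0
after L1 α=2/5: [376/5, 46/5, 508/5]
after L2 α=1/3: [2017/15, 767/15, 397/5]
= [134, 51, 79]

query (3,0) [L1,L2,L3,L4] — begin 0,0,0
L1 α=2/5: [376/5, 46/5, 508/5]
L2 α=1/3: [2017/15, 767/15, 397/5]
L3 α=1/6: [1298/9, 472/9, 78]
L4 α=1/5: [1267/9, 2959/45, 95]
= [141, 66, 95]

(3,0) stack=L1,L2,L3,L4,L5,L6; from [0,0,0]:
+L1 (α=2/5) → [376/5, 46/5, 508/5]
+L2 (α=1/3) → [2017/15, 767/15, 397/5]
+L3 (α=1/6) → [1298/9, 472/9, 78]
+L4 (α=1/5) → [1267/9, 2959/45, 95]
+L5 (α=3/4) → [3833/18, 17539/180, 95]
+L6 (α=3/4) → [16685/72, 119599/720, 293/4]
→ [232, 166, 73]

at x=0,y=1 over L1,L2,L3,L4,L5,L6:
L1 α=7/8: [315/8, 777/4, 847/4]
L2 α=1: [171, 137, 223]
L3 α=1/3: [478/3, 484/3, 605/3]
L4 α=1/2: [583/6, 269/3, 617/6]
L5 α=3/4: [4345/24, 769/6, 1751/24]
L6 α=1/2: [8401/48, 2191/12, 1991/48]
rounded: [175, 183, 41]

query (0,1) [L1,L2,L3,L4,L5] — begin 0,0,0
+L1 (α=7/8) → [315/8, 777/4, 847/4]
+L2 (α=1) → [171, 137, 223]
+L3 (α=1/3) → [478/3, 484/3, 605/3]
+L4 (α=1/2) → [583/6, 269/3, 617/6]
+L5 (α=3/4) → [4345/24, 769/6, 1751/24]
= [181, 128, 73]


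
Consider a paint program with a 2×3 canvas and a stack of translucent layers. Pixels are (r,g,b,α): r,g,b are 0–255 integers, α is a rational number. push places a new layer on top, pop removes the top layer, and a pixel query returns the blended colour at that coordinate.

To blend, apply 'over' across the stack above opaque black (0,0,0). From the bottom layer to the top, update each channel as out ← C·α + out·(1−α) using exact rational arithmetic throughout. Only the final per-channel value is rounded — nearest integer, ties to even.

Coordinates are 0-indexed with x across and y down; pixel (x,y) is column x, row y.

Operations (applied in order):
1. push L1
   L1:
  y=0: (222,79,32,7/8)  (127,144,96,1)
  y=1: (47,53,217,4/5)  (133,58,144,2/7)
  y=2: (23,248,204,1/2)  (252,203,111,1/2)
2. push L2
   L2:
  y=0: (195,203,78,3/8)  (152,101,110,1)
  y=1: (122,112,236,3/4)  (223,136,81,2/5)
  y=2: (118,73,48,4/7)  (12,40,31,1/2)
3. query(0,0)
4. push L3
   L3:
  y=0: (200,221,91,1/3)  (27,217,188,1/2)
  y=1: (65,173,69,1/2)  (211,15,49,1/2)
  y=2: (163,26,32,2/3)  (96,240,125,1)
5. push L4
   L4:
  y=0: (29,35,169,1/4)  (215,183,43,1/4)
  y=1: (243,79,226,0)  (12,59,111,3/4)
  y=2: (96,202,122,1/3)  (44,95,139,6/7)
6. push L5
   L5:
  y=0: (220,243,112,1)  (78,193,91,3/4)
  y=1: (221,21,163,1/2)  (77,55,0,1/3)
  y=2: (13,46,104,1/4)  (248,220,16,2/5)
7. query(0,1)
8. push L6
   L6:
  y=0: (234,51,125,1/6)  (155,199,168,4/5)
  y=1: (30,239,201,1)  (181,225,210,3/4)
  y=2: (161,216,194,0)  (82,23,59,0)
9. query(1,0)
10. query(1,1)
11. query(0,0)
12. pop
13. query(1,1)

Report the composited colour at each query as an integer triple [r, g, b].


query (0,0) [L1,L2] — begin 0,0,0
after L1 α=7/8: [777/4, 553/8, 28]
after L2 α=3/8: [6225/32, 7637/64, 187/4]
→ [195, 119, 47]

(0,1) stack=L1,L2,L3,L4,L5; from [0,0,0]:
+L1 (α=4/5) → [188/5, 212/5, 868/5]
+L2 (α=3/4) → [1009/10, 473/5, 1102/5]
+L3 (α=1/2) → [1659/20, 669/5, 1447/10]
+L4 (α=0) → [1659/20, 669/5, 1447/10]
+L5 (α=1/2) → [6079/40, 387/5, 3077/20]
= [152, 77, 154]

(1,0) stack=L1,L2,L3,L4,L5,L6; from [0,0,0]:
+L1 (α=1) → [127, 144, 96]
+L2 (α=1) → [152, 101, 110]
+L3 (α=1/2) → [179/2, 159, 149]
+L4 (α=1/4) → [967/8, 165, 245/2]
+L5 (α=3/4) → [2839/32, 186, 791/8]
+L6 (α=4/5) → [22679/160, 982/5, 6167/40]
→ [142, 196, 154]

(1,1) stack=L1,L2,L3,L4,L5,L6; from [0,0,0]:
+L1 (α=2/7) → [38, 116/7, 288/7]
+L2 (α=2/5) → [112, 2252/35, 1998/35]
+L3 (α=1/2) → [323/2, 2777/70, 3713/70]
+L4 (α=3/4) → [395/8, 15167/280, 27023/280]
+L5 (α=1/3) → [703/12, 22867/420, 27023/420]
+L6 (α=3/4) → [7219/48, 306367/1680, 291623/1680]
= [150, 182, 174]

at x=0,y=0 over L1,L2,L3,L4,L5,L6:
L1 α=7/8: [777/4, 553/8, 28]
L2 α=3/8: [6225/32, 7637/64, 187/4]
L3 α=1/3: [9425/48, 4903/32, 123/2]
L4 α=1/4: [9889/64, 15829/128, 707/8]
L5 α=1: [220, 243, 112]
L6 α=1/6: [667/3, 211, 685/6]
rounded: [222, 211, 114]

query (1,1) [L1,L2,L3,L4,L5] — begin 0,0,0
L1 α=2/7: [38, 116/7, 288/7]
L2 α=2/5: [112, 2252/35, 1998/35]
L3 α=1/2: [323/2, 2777/70, 3713/70]
L4 α=3/4: [395/8, 15167/280, 27023/280]
L5 α=1/3: [703/12, 22867/420, 27023/420]
= [59, 54, 64]


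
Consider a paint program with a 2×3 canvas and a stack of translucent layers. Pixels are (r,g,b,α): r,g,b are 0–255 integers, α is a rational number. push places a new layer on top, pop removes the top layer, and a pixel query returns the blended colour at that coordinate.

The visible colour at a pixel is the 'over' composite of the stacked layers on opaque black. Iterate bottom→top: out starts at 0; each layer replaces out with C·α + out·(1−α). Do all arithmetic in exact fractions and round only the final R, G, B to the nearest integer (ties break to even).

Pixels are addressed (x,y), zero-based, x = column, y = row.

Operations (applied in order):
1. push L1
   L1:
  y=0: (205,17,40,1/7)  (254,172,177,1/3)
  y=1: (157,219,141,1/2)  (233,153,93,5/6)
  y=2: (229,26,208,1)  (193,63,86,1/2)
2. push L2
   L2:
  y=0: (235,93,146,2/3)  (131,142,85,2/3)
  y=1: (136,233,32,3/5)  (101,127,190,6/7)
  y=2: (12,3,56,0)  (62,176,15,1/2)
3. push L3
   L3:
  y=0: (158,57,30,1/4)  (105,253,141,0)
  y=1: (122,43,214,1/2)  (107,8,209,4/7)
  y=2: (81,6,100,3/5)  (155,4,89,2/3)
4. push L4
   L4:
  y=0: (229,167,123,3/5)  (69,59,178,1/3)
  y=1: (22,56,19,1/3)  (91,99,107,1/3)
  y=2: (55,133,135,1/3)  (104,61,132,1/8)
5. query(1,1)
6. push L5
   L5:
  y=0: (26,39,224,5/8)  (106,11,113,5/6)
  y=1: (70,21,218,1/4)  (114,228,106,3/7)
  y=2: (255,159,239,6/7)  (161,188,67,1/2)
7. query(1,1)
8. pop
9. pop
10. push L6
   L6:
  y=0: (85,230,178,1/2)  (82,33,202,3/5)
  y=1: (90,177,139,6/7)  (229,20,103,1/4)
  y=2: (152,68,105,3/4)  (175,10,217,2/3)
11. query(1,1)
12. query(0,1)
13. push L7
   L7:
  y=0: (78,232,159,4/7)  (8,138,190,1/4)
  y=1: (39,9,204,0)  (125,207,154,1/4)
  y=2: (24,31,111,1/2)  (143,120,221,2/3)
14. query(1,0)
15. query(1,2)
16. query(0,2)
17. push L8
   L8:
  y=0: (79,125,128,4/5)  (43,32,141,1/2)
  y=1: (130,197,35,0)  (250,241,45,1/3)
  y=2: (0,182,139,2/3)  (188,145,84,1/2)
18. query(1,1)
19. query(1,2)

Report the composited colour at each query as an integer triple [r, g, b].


at x=1,y=1 over L1,L2,L3,L4:
+L1 (α=5/6) → [1165/6, 255/2, 155/2]
+L2 (α=6/7) → [4801/42, 1779/14, 2435/14]
+L3 (α=4/7) → [10793/98, 5785/98, 19009/98]
+L4 (α=1/3) → [5084/49, 10636/147, 8084/49]
rounded: [104, 72, 165]

at x=1,y=1 over L1,L2,L3,L4,L5:
after L1 α=5/6: [1165/6, 255/2, 155/2]
after L2 α=6/7: [4801/42, 1779/14, 2435/14]
after L3 α=4/7: [10793/98, 5785/98, 19009/98]
after L4 α=1/3: [5084/49, 10636/147, 8084/49]
after L5 α=3/7: [37094/343, 143092/1029, 47918/343]
= [108, 139, 140]

at x=1,y=1 over L1,L2,L3,L6:
+L1 (α=5/6) → [1165/6, 255/2, 155/2]
+L2 (α=6/7) → [4801/42, 1779/14, 2435/14]
+L3 (α=4/7) → [10793/98, 5785/98, 19009/98]
+L6 (α=1/4) → [54821/392, 19315/392, 67121/392]
→ [140, 49, 171]

at x=0,y=1 over L1,L2,L3,L6:
+L1 (α=1/2) → [157/2, 219/2, 141/2]
+L2 (α=3/5) → [113, 918/5, 237/5]
+L3 (α=1/2) → [235/2, 1133/10, 1307/10]
+L6 (α=6/7) → [1315/14, 1679/10, 9647/70]
rounded: [94, 168, 138]

at x=1,y=0 over L1,L2,L3,L6,L7:
L1 α=1/3: [254/3, 172/3, 59]
L2 α=2/3: [1040/9, 1024/9, 229/3]
L3 α=0: [1040/9, 1024/9, 229/3]
L6 α=3/5: [4294/45, 2939/45, 2276/15]
L7 α=1/4: [2207/30, 5009/60, 1613/10]
→ [74, 83, 161]

(1,2) stack=L1,L2,L3,L6,L7; from [0,0,0]:
L1 α=1/2: [193/2, 63/2, 43]
L2 α=1/2: [317/4, 415/4, 29]
L3 α=2/3: [519/4, 149/4, 69]
L6 α=2/3: [1919/12, 229/12, 503/3]
L7 α=2/3: [5351/36, 3109/36, 1829/9]
= [149, 86, 203]

(0,2) stack=L1,L2,L3,L6,L7; from [0,0,0]:
after L1 α=1: [229, 26, 208]
after L2 α=0: [229, 26, 208]
after L3 α=3/5: [701/5, 14, 716/5]
after L6 α=3/4: [2981/20, 109/2, 2291/20]
after L7 α=1/2: [3461/40, 171/4, 4511/40]
rounded: [87, 43, 113]

at x=1,y=1 over L1,L2,L3,L6,L7,L8:
+L1 (α=5/6) → [1165/6, 255/2, 155/2]
+L2 (α=6/7) → [4801/42, 1779/14, 2435/14]
+L3 (α=4/7) → [10793/98, 5785/98, 19009/98]
+L6 (α=1/4) → [54821/392, 19315/392, 67121/392]
+L7 (α=1/4) → [213463/1568, 139089/1568, 261731/1568]
+L8 (α=1/3) → [409463/2352, 328033/2352, 297011/2352]
= [174, 139, 126]

query (1,2) [L1,L2,L3,L6,L7,L8] — begin 0,0,0
+L1 (α=1/2) → [193/2, 63/2, 43]
+L2 (α=1/2) → [317/4, 415/4, 29]
+L3 (α=2/3) → [519/4, 149/4, 69]
+L6 (α=2/3) → [1919/12, 229/12, 503/3]
+L7 (α=2/3) → [5351/36, 3109/36, 1829/9]
+L8 (α=1/2) → [12119/72, 8329/72, 2585/18]
= [168, 116, 144]


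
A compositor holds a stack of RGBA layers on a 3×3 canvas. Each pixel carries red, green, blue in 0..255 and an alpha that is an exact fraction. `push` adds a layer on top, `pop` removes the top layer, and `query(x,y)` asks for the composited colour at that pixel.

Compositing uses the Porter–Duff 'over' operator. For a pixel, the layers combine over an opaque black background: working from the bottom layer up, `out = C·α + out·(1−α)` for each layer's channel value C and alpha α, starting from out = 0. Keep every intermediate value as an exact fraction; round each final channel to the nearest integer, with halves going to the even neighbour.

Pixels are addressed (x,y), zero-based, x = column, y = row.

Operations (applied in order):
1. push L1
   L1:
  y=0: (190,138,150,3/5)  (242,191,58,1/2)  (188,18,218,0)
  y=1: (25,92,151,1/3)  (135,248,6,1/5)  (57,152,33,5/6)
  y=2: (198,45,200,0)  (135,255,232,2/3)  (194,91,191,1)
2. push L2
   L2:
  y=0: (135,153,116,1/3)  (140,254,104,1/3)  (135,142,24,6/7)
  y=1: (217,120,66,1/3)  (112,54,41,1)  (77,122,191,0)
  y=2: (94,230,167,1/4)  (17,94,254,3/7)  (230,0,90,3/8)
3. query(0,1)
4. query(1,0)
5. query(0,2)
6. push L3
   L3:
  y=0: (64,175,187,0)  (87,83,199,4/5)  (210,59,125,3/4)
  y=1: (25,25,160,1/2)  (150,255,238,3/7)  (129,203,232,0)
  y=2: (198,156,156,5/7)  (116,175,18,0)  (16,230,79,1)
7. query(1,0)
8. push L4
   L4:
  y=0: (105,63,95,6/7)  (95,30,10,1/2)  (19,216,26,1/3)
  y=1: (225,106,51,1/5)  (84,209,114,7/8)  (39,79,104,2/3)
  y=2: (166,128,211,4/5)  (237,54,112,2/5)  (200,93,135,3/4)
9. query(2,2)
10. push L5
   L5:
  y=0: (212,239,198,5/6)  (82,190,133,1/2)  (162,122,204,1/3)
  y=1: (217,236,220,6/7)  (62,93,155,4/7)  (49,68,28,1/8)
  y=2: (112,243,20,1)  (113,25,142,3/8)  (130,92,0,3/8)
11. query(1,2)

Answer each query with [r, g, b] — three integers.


at x=0,y=1 over L1,L2:
+L1 (α=1/3) → [25/3, 92/3, 151/3]
+L2 (α=1/3) → [701/9, 544/9, 500/9]
→ [78, 60, 56]

query (1,0) [L1,L2] — begin 0,0,0
L1 α=1/2: [121, 191/2, 29]
L2 α=1/3: [382/3, 445/3, 54]
= [127, 148, 54]

at x=0,y=2 over L1,L2:
+L1 (α=0) → [0, 0, 0]
+L2 (α=1/4) → [47/2, 115/2, 167/4]
rounded: [24, 58, 42]

(1,0) stack=L1,L2,L3; from [0,0,0]:
L1 α=1/2: [121, 191/2, 29]
L2 α=1/3: [382/3, 445/3, 54]
L3 α=4/5: [1426/15, 1441/15, 170]
= [95, 96, 170]

(2,2) stack=L1,L2,L3,L4; from [0,0,0]:
L1 α=1: [194, 91, 191]
L2 α=3/8: [415/2, 455/8, 1225/8]
L3 α=1: [16, 230, 79]
L4 α=3/4: [154, 509/4, 121]
rounded: [154, 127, 121]

(1,2) stack=L1,L2,L3,L4,L5; from [0,0,0]:
+L1 (α=2/3) → [90, 170, 464/3]
+L2 (α=3/7) → [411/7, 962/7, 4142/21]
+L3 (α=0) → [411/7, 962/7, 4142/21]
+L4 (α=2/5) → [4551/35, 3642/35, 1142/7]
+L5 (α=3/8) → [1731/14, 4167/56, 2173/14]
= [124, 74, 155]


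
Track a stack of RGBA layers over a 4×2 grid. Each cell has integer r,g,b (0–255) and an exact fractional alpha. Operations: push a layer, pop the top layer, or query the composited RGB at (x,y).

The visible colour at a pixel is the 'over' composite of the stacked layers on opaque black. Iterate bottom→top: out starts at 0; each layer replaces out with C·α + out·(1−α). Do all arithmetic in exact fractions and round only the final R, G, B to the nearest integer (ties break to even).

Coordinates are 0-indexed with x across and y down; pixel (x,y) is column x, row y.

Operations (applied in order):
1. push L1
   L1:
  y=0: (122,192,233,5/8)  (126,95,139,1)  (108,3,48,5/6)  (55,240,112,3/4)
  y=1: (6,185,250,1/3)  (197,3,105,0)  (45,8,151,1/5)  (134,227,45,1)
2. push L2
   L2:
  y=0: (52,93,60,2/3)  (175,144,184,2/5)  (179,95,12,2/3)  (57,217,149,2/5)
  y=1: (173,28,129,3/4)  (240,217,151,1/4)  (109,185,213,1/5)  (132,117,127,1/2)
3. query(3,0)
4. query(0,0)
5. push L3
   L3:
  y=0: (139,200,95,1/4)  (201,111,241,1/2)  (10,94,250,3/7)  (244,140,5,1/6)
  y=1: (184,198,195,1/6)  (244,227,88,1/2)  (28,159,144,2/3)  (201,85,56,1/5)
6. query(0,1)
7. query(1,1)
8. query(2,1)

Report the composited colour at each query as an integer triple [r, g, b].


(3,0) stack=L1,L2; from [0,0,0]:
+L1 (α=3/4) → [165/4, 180, 84]
+L2 (α=2/5) → [951/20, 974/5, 110]
→ [48, 195, 110]

query (0,0) [L1,L2] — begin 0,0,0
+L1 (α=5/8) → [305/4, 120, 1165/8]
+L2 (α=2/3) → [721/12, 102, 2125/24]
rounded: [60, 102, 89]

(0,1) stack=L1,L2,L3; from [0,0,0]:
L1 α=1/3: [2, 185/3, 250/3]
L2 α=3/4: [521/4, 437/12, 1411/12]
L3 α=1/6: [3341/24, 4561/72, 9395/72]
rounded: [139, 63, 130]

at x=1,y=1 over L1,L2,L3:
L1 α=0: [0, 0, 0]
L2 α=1/4: [60, 217/4, 151/4]
L3 α=1/2: [152, 1125/8, 503/8]
rounded: [152, 141, 63]

at x=2,y=1 over L1,L2,L3:
after L1 α=1/5: [9, 8/5, 151/5]
after L2 α=1/5: [29, 957/25, 1669/25]
after L3 α=2/3: [85/3, 2969/25, 8869/75]
→ [28, 119, 118]


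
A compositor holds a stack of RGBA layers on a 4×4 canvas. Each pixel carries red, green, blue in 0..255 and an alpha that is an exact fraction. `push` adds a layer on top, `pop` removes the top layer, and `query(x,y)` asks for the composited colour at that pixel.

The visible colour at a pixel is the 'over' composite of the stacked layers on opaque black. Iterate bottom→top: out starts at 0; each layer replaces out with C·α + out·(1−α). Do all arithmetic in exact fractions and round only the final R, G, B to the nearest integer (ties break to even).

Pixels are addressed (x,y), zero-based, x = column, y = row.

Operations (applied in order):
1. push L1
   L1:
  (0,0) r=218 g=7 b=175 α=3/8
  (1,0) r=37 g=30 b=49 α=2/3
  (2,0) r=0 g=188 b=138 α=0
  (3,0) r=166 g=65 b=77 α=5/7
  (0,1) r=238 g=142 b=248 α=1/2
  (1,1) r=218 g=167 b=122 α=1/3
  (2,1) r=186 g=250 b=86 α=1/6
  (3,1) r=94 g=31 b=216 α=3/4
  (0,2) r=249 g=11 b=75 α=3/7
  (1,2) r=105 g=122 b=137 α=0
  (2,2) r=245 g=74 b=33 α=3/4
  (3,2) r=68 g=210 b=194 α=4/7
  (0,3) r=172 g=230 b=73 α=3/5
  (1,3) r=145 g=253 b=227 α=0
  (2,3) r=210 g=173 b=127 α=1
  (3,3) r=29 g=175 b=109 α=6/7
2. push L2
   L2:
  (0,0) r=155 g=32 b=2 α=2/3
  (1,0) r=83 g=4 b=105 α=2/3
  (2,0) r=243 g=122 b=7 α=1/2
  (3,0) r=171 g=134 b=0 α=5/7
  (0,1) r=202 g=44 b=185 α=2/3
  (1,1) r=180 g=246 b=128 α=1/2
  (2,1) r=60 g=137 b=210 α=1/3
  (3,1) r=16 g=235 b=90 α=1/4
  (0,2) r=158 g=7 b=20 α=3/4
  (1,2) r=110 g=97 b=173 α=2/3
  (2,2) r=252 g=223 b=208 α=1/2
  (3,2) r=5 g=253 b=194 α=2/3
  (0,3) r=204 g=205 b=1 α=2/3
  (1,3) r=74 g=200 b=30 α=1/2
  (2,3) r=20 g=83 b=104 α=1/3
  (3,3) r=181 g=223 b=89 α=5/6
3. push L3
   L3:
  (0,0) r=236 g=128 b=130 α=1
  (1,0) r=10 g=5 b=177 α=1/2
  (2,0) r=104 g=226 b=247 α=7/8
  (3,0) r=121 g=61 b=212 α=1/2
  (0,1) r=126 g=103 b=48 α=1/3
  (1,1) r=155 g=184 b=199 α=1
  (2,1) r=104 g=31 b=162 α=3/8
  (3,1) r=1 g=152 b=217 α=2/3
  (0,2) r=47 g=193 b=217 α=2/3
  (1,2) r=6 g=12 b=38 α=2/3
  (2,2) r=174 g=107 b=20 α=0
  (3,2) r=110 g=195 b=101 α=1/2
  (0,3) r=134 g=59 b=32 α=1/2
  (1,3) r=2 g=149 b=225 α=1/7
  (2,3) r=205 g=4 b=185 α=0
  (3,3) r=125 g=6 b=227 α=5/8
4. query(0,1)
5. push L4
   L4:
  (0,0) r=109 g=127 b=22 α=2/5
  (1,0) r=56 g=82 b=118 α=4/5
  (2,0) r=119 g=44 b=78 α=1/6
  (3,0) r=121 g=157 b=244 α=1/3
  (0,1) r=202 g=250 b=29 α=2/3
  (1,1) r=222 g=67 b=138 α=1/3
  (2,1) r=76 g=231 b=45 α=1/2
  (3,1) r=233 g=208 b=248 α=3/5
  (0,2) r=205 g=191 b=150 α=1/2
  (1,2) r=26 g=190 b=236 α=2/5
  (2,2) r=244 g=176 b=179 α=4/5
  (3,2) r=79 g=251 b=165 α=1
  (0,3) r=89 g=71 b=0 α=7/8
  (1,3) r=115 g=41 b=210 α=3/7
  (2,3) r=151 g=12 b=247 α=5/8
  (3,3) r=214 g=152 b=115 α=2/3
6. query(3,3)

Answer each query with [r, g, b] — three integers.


(0,1) stack=L1,L2,L3; from [0,0,0]:
after L1 α=1/2: [119, 71, 124]
after L2 α=2/3: [523/3, 53, 494/3]
after L3 α=1/3: [1424/9, 209/3, 1132/9]
→ [158, 70, 126]

query (3,3) [L1,L2,L3,L4] — begin 0,0,0
+L1 (α=6/7) → [174/7, 150, 654/7]
+L2 (α=5/6) → [6509/42, 1265/6, 3769/42]
+L3 (α=5/8) → [15259/112, 1325/16, 19659/112]
+L4 (α=2/3) → [21065/112, 2063/16, 45419/336]
rounded: [188, 129, 135]


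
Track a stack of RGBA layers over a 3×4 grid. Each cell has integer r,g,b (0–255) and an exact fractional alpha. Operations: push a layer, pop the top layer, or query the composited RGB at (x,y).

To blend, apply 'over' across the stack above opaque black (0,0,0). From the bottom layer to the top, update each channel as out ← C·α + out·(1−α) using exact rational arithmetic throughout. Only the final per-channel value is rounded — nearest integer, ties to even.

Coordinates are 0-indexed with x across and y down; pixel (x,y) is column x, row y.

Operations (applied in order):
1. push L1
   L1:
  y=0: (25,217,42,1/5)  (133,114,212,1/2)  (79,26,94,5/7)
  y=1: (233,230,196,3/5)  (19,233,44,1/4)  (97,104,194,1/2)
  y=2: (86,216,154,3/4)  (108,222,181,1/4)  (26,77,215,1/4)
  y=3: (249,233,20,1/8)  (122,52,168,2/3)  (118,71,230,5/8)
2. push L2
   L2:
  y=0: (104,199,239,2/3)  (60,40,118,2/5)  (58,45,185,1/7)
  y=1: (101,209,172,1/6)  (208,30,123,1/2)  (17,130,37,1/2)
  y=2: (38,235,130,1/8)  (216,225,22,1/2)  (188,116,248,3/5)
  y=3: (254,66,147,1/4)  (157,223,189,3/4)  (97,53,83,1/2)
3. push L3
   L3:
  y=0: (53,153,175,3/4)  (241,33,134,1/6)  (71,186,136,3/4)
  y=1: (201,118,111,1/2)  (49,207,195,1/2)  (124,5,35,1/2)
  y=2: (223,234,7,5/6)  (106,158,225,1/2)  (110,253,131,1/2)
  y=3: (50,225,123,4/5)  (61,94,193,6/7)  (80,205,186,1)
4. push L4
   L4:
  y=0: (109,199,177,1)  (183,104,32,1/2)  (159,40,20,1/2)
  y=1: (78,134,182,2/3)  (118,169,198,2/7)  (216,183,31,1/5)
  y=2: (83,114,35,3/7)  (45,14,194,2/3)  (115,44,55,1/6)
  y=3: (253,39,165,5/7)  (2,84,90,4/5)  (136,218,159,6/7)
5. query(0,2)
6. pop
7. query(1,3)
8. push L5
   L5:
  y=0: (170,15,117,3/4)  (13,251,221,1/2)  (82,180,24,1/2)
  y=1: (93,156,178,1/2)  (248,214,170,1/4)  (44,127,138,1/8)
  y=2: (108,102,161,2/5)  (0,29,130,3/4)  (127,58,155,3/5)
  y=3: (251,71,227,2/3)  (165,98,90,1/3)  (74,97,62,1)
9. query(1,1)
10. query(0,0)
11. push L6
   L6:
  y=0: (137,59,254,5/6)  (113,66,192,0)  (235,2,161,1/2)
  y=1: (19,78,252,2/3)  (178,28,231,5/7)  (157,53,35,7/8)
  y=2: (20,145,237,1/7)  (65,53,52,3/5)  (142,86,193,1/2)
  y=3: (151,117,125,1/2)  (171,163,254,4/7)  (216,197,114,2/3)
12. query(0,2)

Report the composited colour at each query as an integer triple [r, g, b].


query (0,2) [L1,L2,L3,L4] — begin 0,0,0
after L1 α=3/4: [129/2, 162, 231/2]
after L2 α=1/8: [979/16, 1369/8, 1877/16]
after L3 α=5/6: [6273/32, 10729/48, 2437/96]
after L4 α=3/7: [8265/56, 2119/12, 4957/168]
→ [148, 177, 30]

at x=1,y=3 over L1,L2,L3:
L1 α=2/3: [244/3, 104/3, 112]
L2 α=3/4: [1657/12, 2111/12, 679/4]
L3 α=6/7: [6049/84, 8879/84, 5311/28]
rounded: [72, 106, 190]

query (1,1) [L1,L2,L3,L5] — begin 0,0,0
after L1 α=1/4: [19/4, 233/4, 11]
after L2 α=1/2: [851/8, 353/8, 67]
after L3 α=1/2: [1243/16, 2009/16, 131]
after L5 α=1/4: [7697/64, 9451/64, 563/4]
rounded: [120, 148, 141]

(0,0) stack=L1,L2,L3,L5; from [0,0,0]:
L1 α=1/5: [5, 217/5, 42/5]
L2 α=2/3: [71, 2207/15, 2432/15]
L3 α=3/4: [115/2, 2273/15, 10307/60]
L5 α=3/4: [1135/8, 737/15, 31367/240]
rounded: [142, 49, 131]

query (0,2) [L1,L2,L3,L5,L6] — begin 0,0,0
after L1 α=3/4: [129/2, 162, 231/2]
after L2 α=1/8: [979/16, 1369/8, 1877/16]
after L3 α=5/6: [6273/32, 10729/48, 2437/96]
after L5 α=2/5: [25731/160, 13993/80, 12741/160]
after L6 α=1/7: [78793/560, 47779/280, 8169/80]
= [141, 171, 102]


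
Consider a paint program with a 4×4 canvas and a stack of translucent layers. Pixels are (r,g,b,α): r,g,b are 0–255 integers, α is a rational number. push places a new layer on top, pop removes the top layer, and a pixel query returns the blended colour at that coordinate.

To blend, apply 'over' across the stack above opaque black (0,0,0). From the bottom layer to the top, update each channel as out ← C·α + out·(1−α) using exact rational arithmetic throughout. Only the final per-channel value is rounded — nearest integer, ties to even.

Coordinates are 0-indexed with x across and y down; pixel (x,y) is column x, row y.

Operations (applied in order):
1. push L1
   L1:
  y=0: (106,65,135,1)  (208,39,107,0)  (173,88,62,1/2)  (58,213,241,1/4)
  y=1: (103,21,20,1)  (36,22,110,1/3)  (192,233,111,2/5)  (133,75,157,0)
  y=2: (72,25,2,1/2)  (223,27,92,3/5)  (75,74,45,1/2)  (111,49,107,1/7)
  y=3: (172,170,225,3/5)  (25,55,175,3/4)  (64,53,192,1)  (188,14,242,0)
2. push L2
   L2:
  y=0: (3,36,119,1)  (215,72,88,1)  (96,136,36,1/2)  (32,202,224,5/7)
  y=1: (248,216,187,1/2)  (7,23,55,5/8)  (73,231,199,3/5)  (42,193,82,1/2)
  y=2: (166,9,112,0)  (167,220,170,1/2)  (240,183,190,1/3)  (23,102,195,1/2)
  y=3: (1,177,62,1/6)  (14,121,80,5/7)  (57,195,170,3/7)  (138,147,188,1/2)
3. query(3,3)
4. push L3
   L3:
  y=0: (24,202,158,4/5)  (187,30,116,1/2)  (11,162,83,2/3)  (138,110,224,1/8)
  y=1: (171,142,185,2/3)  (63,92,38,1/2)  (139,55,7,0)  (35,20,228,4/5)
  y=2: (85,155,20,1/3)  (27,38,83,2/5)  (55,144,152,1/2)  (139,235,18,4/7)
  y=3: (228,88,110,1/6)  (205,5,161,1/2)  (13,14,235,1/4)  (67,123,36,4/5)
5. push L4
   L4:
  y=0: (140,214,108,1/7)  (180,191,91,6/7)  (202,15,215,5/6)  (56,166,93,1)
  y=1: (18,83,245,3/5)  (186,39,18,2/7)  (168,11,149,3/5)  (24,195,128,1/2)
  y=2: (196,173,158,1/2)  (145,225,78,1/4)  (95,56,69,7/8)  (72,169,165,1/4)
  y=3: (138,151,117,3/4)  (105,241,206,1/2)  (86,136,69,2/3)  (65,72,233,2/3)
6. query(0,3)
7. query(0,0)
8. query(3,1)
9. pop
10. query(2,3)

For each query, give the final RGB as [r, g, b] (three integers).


query (3,3) [L1,L2] — begin 0,0,0
after L1 α=0: [0, 0, 0]
after L2 α=1/2: [69, 147/2, 94]
→ [69, 74, 94]

(0,3) stack=L1,L2,L3,L4; from [0,0,0]:
after L1 α=3/5: [516/5, 102, 135]
after L2 α=1/6: [517/6, 229/2, 737/6]
after L3 α=1/6: [3953/36, 1321/12, 4345/36]
after L4 α=3/4: [18857/144, 6757/48, 16981/144]
→ [131, 141, 118]

query (0,0) [L1,L2,L3,L4] — begin 0,0,0
after L1 α=1: [106, 65, 135]
after L2 α=1: [3, 36, 119]
after L3 α=4/5: [99/5, 844/5, 751/5]
after L4 α=1/7: [1294/35, 6134/35, 5046/35]
= [37, 175, 144]

at x=3,y=1 over L1,L2,L3,L4:
L1 α=0: [0, 0, 0]
L2 α=1/2: [21, 193/2, 41]
L3 α=4/5: [161/5, 353/10, 953/5]
L4 α=1/2: [281/10, 2303/20, 1593/10]
= [28, 115, 159]

query (2,3) [L1,L2,L3] — begin 0,0,0
+L1 (α=1) → [64, 53, 192]
+L2 (α=3/7) → [61, 797/7, 1278/7]
+L3 (α=1/4) → [49, 2489/28, 5479/28]
→ [49, 89, 196]


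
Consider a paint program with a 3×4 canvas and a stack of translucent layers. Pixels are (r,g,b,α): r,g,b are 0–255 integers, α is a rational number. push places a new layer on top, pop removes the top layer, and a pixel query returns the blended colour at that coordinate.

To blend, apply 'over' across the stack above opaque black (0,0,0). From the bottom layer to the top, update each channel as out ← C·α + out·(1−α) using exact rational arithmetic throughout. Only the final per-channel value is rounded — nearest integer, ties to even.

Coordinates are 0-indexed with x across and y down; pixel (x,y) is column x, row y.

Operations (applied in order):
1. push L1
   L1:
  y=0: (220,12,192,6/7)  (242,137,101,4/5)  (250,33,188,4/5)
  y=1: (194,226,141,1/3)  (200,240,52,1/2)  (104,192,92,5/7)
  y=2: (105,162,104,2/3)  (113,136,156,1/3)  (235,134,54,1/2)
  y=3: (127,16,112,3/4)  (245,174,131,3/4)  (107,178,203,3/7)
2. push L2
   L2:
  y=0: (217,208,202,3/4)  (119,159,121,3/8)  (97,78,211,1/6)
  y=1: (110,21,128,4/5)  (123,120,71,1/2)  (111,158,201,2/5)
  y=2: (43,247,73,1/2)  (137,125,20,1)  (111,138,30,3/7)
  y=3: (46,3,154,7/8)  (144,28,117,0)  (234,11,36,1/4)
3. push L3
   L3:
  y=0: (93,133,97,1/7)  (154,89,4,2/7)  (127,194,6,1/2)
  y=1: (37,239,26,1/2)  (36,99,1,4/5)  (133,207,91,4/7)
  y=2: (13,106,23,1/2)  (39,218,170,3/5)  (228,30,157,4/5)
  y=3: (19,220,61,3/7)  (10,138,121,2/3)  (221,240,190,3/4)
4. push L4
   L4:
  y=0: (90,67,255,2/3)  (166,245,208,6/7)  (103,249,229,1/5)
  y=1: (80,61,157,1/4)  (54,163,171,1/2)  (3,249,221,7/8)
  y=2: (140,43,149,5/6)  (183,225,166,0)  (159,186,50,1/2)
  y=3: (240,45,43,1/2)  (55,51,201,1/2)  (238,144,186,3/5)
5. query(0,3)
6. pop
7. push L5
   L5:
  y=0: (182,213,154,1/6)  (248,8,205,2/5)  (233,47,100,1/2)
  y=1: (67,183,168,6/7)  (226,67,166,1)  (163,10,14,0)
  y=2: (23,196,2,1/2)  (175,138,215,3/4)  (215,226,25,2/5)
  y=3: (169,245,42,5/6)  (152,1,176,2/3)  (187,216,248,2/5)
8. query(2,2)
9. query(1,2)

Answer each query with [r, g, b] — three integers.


(0,3) stack=L1,L2,L3,L4; from [0,0,0]:
L1 α=3/4: [381/4, 12, 84]
L2 α=7/8: [1669/32, 33/8, 581/4]
L3 α=3/7: [2125/56, 1353/14, 764/7]
L4 α=1/2: [15565/112, 1983/28, 1065/14]
rounded: [139, 71, 76]

at x=2,y=2 over L1,L2,L3,L5:
L1 α=1/2: [235/2, 67, 27]
L2 α=3/7: [803/7, 682/7, 198/7]
L3 α=4/5: [7187/35, 1522/35, 4594/35]
L5 α=2/5: [36611/175, 20386/175, 15532/175]
→ [209, 116, 89]

(1,2) stack=L1,L2,L3,L5; from [0,0,0]:
+L1 (α=1/3) → [113/3, 136/3, 52]
+L2 (α=1) → [137, 125, 20]
+L3 (α=3/5) → [391/5, 904/5, 110]
+L5 (α=3/4) → [754/5, 1487/10, 755/4]
= [151, 149, 189]
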